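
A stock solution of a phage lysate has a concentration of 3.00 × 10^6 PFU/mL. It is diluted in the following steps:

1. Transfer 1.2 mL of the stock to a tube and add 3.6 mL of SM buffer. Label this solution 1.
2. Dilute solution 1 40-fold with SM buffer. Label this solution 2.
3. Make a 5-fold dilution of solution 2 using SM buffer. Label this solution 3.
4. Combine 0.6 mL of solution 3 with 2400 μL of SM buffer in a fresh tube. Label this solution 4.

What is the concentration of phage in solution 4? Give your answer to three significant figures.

Step 1: 1.2 mL + 3.6 mL = 4.8 mL total → factor 4.8/1.2 = 4
Step 2: 40-fold → factor 40
Step 3: 5-fold → factor 5
Step 4: 0.6 mL + 2400 μL = 3 mL total → factor 3/0.6 = 5
Overall dilution factor = 4 × 40 × 5 × 5 = 4000
Final = 3.00 × 10^6 PFU/mL / 4000 = 750 PFU/mL

750 PFU/mL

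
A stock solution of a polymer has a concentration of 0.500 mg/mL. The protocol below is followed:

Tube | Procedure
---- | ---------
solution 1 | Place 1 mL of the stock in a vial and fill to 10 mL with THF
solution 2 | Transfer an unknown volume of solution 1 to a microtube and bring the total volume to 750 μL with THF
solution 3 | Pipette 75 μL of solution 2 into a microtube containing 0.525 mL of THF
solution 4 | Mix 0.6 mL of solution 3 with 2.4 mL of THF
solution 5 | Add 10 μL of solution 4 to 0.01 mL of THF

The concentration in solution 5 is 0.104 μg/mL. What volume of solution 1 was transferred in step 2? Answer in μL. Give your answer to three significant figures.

Step 1: 1 mL brought to 10 mL → factor 10/1 = 10
Step 2: v brought to 750 μL → factor = 750 μL/v
Step 3: 75 μL + 0.525 mL = 600 μL total → factor 600/75 = 8
Step 4: 0.6 mL + 2.4 mL = 3 mL total → factor 3/0.6 = 5
Step 5: 10 μL + 0.01 mL = 20 μL total → factor 20/10 = 2
Product of known-step factors = 800
Overall factor = 0.500 mg/mL / (0.104 μg/mL) = 4807.7
Step-2 factor = 4807.7 / 800 = 6.0096
v = 750 μL / 6.0096 = 125 μL

125 μL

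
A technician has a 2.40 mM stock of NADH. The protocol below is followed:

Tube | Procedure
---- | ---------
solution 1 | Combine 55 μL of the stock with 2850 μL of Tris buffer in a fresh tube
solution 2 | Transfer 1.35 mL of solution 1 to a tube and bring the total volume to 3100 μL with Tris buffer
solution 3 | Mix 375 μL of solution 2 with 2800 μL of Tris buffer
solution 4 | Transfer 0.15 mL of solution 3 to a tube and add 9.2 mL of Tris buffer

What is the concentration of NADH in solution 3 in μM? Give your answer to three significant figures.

2.34 μM

Step 1: 55 μL + 2850 μL = 2905 μL total → factor 2905/55 = 52.818
Step 2: 1.35 mL brought to 3100 μL → factor 3.1/1.35 = 2.2963
Step 3: 375 μL + 2800 μL = 3175 μL total → factor 3175/375 = 8.4667
Dilution factor through solution 3 = 52.818 × 2.2963 × 8.4667 = 1026.9
[solution 3] = 2.40 mM / 1026.9 = 0.002337 mM = 2.34 μM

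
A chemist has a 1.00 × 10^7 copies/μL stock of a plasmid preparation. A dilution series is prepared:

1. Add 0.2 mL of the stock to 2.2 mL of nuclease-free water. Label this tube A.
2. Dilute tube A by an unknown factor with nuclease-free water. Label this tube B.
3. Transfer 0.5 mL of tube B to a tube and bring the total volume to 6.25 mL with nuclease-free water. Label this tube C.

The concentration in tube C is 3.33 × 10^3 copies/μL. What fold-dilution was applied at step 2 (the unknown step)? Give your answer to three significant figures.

Step 1: 0.2 mL + 2.2 mL = 2.4 mL total → factor 2.4/0.2 = 12
Step 2: unknown factor x
Step 3: 0.5 mL brought to 6.25 mL → factor 6.25/0.5 = 12.5
Product of known-step factors = 150
Overall factor = 1.00 × 10^7 copies/μL / (3.33 × 10^3 copies/μL) = 3003
x = 3003 / 150 = 20.0

20.0-fold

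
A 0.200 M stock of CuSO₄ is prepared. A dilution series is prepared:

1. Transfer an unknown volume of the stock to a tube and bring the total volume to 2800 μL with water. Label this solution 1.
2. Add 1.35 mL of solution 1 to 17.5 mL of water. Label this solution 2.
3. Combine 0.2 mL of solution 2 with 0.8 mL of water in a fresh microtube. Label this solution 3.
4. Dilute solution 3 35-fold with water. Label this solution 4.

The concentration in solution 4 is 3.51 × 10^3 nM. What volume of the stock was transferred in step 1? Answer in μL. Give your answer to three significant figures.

Step 1: v brought to 2800 μL → factor = 2800 μL/v
Step 2: 1.35 mL + 17.5 mL = 18.85 mL total → factor 18.85/1.35 = 13.963
Step 3: 0.2 mL + 0.8 mL = 1 mL total → factor 1/0.2 = 5
Step 4: 35-fold → factor 35
Product of known-step factors = 2443.5
Overall factor = 0.200 M / (3.51 × 10^3 nM) = 56980
Step-1 factor = 56980 / 2443.5 = 23.319
v = 2800 μL / 23.319 = 120 μL

120 μL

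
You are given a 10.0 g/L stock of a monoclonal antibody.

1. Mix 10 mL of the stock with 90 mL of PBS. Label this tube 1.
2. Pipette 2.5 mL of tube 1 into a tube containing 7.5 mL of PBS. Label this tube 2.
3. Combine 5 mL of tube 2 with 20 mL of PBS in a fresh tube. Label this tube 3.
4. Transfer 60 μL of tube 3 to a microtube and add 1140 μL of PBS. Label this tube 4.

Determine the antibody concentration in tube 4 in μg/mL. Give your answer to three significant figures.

Step 1: 10 mL + 90 mL = 100 mL total → factor 100/10 = 10
Step 2: 2.5 mL + 7.5 mL = 10 mL total → factor 10/2.5 = 4
Step 3: 5 mL + 20 mL = 25 mL total → factor 25/5 = 5
Step 4: 60 μL + 1140 μL = 1200 μL total → factor 1200/60 = 20
Overall dilution factor = 10 × 4 × 5 × 20 = 4000
Final = 10.0 g/L / 4000 = 0.002500 g/L = 2.50 μg/mL

2.50 μg/mL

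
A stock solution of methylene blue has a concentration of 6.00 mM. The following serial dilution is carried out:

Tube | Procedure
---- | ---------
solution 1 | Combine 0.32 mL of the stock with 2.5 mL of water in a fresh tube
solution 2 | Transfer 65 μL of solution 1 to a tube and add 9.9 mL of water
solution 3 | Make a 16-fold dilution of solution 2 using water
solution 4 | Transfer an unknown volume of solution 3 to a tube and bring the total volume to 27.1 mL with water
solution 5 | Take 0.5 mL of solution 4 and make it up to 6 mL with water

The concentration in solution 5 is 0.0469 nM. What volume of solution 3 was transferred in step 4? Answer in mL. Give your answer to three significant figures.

0.0549 mL

Step 1: 0.32 mL + 2.5 mL = 2.82 mL total → factor 2.82/0.32 = 8.8125
Step 2: 65 μL + 9.9 mL = 9965 μL total → factor 9965/65 = 153.31
Step 3: 16-fold → factor 16
Step 4: v brought to 27.1 mL → factor = 27.1 mL/v
Step 5: 0.5 mL brought to 6 mL → factor 6/0.5 = 12
Product of known-step factors = 2.594 × 10^5
Overall factor = 6.00 mM / (0.0469 nM) = 1.2793 × 10^8
Step-4 factor = 1.2793 × 10^8 / 2.594 × 10^5 = 493.19
v = 27.1 mL / 493.19 = 0.0549 mL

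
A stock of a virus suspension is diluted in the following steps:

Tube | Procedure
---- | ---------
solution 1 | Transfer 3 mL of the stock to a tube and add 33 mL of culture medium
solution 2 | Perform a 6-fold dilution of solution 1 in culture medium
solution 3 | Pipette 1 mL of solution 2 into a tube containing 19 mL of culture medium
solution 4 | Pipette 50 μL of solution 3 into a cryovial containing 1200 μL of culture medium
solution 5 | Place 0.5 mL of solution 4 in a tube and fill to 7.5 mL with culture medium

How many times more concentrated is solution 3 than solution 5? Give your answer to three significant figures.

Step 1: 3 mL + 33 mL = 36 mL total → factor 36/3 = 12
Step 2: 6-fold → factor 6
Step 3: 1 mL + 19 mL = 20 mL total → factor 20/1 = 20
Step 4: 50 μL + 1200 μL = 1250 μL total → factor 1250/50 = 25
Step 5: 0.5 mL brought to 7.5 mL → factor 7.5/0.5 = 15
Dilution factor to solution 3 = 1440; to solution 5 = 5.4 × 10^5
[solution 3]/[solution 5] = (factor to solution 5)/(factor to solution 3) = 5.4 × 10^5/1440 = 375

375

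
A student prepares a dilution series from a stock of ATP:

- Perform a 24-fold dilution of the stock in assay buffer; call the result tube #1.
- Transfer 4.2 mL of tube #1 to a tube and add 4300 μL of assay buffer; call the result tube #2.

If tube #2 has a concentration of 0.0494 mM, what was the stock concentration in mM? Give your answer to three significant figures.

2.40 mM

Step 1: 24-fold → factor 24
Step 2: 4.2 mL + 4300 μL = 8.5 mL total → factor 8.5/4.2 = 2.0238
Overall dilution factor = 24 × 2.0238 = 48.571
Stock = 0.0494 mM × 48.571 = 2.40 mM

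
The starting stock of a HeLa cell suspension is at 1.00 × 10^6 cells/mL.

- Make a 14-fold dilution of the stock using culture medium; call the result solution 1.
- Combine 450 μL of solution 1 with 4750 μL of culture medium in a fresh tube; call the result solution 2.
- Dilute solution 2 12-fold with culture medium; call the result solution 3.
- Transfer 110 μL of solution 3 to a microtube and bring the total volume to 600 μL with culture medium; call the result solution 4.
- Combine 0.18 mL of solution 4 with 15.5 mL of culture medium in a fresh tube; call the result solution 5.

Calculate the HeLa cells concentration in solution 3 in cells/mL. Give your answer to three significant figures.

Step 1: 14-fold → factor 14
Step 2: 450 μL + 4750 μL = 5200 μL total → factor 5200/450 = 11.556
Step 3: 12-fold → factor 12
Dilution factor through solution 3 = 14 × 11.556 × 12 = 1941.3
[solution 3] = 1.00 × 10^6 cells/mL / 1941.3 = 515 cells/mL

515 cells/mL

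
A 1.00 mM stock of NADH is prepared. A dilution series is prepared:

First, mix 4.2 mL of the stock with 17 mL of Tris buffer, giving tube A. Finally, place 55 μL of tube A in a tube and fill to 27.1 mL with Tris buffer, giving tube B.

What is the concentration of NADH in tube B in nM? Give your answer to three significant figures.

402 nM

Step 1: 4.2 mL + 17 mL = 21.2 mL total → factor 21.2/4.2 = 5.0476
Step 2: 55 μL brought to 27.1 mL → factor 27100/55 = 492.73
Overall dilution factor = 5.0476 × 492.73 = 2487.1
Final = 1.00 mM / 2487.1 = 0.0004021 mM = 402 nM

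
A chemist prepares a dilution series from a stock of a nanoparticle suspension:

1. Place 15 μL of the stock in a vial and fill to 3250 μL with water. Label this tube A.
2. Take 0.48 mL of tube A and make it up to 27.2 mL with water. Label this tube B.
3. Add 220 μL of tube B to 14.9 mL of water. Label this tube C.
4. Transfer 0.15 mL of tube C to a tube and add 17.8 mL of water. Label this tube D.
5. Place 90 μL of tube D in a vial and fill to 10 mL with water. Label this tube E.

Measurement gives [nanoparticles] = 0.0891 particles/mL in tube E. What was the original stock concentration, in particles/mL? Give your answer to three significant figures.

1.00 × 10^9 particles/mL

Step 1: 15 μL brought to 3250 μL → factor 3250/15 = 216.67
Step 2: 0.48 mL brought to 27.2 mL → factor 27.2/0.48 = 56.667
Step 3: 220 μL + 14.9 mL = 15120 μL total → factor 15120/220 = 68.727
Step 4: 0.15 mL + 17.8 mL = 17.95 mL total → factor 17.95/0.15 = 119.67
Step 5: 90 μL brought to 10 mL → factor 10000/90 = 111.11
Overall dilution factor = 216.67 × 56.667 × 68.727 × 119.67 × 111.11 = 1.122 × 10^10
Stock = 0.0891 particles/mL × 1.122 × 10^10 = 1.00 × 10^9 particles/mL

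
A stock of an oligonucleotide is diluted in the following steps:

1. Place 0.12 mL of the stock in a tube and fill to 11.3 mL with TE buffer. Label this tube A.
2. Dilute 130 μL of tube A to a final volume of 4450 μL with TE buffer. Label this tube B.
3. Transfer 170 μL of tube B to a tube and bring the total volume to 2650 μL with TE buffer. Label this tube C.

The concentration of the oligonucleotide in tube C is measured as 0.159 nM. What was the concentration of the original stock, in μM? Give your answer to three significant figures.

Step 1: 0.12 mL brought to 11.3 mL → factor 11.3/0.12 = 94.167
Step 2: 130 μL brought to 4450 μL → factor 4450/130 = 34.231
Step 3: 170 μL brought to 2650 μL → factor 2650/170 = 15.588
Overall dilution factor = 94.167 × 34.231 × 15.588 = 50247
Stock = 0.159 nM × 50247 = 7989 nM = 7.99 μM

7.99 μM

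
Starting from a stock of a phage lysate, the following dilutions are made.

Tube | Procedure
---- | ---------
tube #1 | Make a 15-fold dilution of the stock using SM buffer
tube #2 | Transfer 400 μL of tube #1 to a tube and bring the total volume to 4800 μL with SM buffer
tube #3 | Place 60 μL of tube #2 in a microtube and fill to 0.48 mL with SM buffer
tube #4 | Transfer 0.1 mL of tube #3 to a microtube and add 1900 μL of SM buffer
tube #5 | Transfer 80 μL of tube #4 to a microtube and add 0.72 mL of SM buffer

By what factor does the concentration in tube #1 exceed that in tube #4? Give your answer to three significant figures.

1.92 × 10^3

Step 1: 15-fold → factor 15
Step 2: 400 μL brought to 4800 μL → factor 4800/400 = 12
Step 3: 60 μL brought to 0.48 mL → factor 480/60 = 8
Step 4: 0.1 mL + 1900 μL = 2 mL total → factor 2/0.1 = 20
Dilution factor to tube #1 = 15; to tube #4 = 28800
[tube #1]/[tube #4] = (factor to tube #4)/(factor to tube #1) = 28800/15 = 1.92 × 10^3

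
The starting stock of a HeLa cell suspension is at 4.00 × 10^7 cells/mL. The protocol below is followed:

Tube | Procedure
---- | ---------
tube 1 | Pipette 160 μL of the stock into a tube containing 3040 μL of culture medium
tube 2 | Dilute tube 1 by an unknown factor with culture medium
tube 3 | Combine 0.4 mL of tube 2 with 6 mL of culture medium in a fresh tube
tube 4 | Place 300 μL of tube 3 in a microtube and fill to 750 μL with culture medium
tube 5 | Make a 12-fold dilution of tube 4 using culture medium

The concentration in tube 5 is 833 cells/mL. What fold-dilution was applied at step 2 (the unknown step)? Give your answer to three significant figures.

Step 1: 160 μL + 3040 μL = 3200 μL total → factor 3200/160 = 20
Step 2: unknown factor x
Step 3: 0.4 mL + 6 mL = 6.4 mL total → factor 6.4/0.4 = 16
Step 4: 300 μL brought to 750 μL → factor 750/300 = 2.5
Step 5: 12-fold → factor 12
Product of known-step factors = 9600
Overall factor = 4.00 × 10^7 cells/mL / (833 cells/mL) = 48019
x = 48019 / 9600 = 5.00

5.00-fold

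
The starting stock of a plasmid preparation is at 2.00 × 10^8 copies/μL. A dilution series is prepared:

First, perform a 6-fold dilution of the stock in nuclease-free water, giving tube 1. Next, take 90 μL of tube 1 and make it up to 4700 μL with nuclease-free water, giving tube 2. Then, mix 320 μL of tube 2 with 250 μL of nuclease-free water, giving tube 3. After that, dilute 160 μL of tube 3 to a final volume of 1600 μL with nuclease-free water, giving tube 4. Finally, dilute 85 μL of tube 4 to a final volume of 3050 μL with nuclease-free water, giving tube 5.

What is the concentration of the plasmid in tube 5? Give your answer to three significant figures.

999 copies/μL

Step 1: 6-fold → factor 6
Step 2: 90 μL brought to 4700 μL → factor 4700/90 = 52.222
Step 3: 320 μL + 250 μL = 570 μL total → factor 570/320 = 1.7812
Step 4: 160 μL brought to 1600 μL → factor 1600/160 = 10
Step 5: 85 μL brought to 3050 μL → factor 3050/85 = 35.882
Overall dilution factor = 6 × 52.222 × 1.7812 × 10 × 35.882 = 2.0027 × 10^5
Final = 2.00 × 10^8 copies/μL / 2.0027 × 10^5 = 999 copies/μL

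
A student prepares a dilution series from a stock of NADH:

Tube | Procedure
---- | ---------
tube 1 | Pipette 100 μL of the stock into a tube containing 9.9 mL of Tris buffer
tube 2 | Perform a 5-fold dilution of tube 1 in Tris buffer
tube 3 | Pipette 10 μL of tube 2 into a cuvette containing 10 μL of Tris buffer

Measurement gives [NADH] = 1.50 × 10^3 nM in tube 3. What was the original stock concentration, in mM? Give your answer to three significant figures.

1.50 mM

Step 1: 100 μL + 9.9 mL = 10000 μL total → factor 10000/100 = 100
Step 2: 5-fold → factor 5
Step 3: 10 μL + 10 μL = 20 μL total → factor 20/10 = 2
Overall dilution factor = 100 × 5 × 2 = 1000
Stock = 1.50 × 10^3 nM × 1000 = 1.500 × 10^6 nM = 1.50 mM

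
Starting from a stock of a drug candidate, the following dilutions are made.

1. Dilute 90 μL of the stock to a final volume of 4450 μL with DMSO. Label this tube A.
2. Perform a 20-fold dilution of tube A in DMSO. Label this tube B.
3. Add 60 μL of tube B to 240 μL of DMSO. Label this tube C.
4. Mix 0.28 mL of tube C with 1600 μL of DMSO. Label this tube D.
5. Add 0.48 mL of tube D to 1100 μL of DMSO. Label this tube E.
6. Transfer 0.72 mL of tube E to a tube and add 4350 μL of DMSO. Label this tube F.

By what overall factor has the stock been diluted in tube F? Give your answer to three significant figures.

7.70 × 10^5

Step 1: 90 μL brought to 4450 μL → factor 4450/90 = 49.444
Step 2: 20-fold → factor 20
Step 3: 60 μL + 240 μL = 300 μL total → factor 300/60 = 5
Step 4: 0.28 mL + 1600 μL = 1.88 mL total → factor 1.88/0.28 = 6.7143
Step 5: 0.48 mL + 1100 μL = 1.58 mL total → factor 1.58/0.48 = 3.2917
Step 6: 0.72 mL + 4350 μL = 5.07 mL total → factor 5.07/0.72 = 7.0417
Overall dilution factor = 49.444 × 20 × 5 × 6.7143 × 3.2917 × 7.0417 = 7.695 × 10^5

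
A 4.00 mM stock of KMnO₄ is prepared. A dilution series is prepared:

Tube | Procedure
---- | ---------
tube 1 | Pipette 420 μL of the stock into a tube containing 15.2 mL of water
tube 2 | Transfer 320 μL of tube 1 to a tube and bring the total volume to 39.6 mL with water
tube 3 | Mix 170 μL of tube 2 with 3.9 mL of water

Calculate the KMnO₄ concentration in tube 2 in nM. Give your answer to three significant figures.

Step 1: 420 μL + 15.2 mL = 15620 μL total → factor 15620/420 = 37.19
Step 2: 320 μL brought to 39.6 mL → factor 39600/320 = 123.75
Dilution factor through tube 2 = 37.19 × 123.75 = 4602.3
[tube 2] = 4.00 mM / 4602.3 = 0.0008691 mM = 869 nM

869 nM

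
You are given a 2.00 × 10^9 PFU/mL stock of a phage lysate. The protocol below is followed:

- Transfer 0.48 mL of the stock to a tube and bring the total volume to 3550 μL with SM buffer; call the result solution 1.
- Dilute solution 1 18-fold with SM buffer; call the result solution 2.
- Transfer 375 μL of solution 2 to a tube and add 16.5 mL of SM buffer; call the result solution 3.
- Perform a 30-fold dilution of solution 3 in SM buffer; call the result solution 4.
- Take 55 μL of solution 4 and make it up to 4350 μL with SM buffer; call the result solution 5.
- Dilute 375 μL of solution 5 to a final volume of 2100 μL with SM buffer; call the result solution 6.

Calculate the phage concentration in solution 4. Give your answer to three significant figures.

Step 1: 0.48 mL brought to 3550 μL → factor 3.55/0.48 = 7.3958
Step 2: 18-fold → factor 18
Step 3: 375 μL + 16.5 mL = 16875 μL total → factor 16875/375 = 45
Step 4: 30-fold → factor 30
Dilution factor through solution 4 = 7.3958 × 18 × 45 × 30 = 1.7972 × 10^5
[solution 4] = 2.00 × 10^9 PFU/mL / 1.7972 × 10^5 = 1.11 × 10^4 PFU/mL

1.11 × 10^4 PFU/mL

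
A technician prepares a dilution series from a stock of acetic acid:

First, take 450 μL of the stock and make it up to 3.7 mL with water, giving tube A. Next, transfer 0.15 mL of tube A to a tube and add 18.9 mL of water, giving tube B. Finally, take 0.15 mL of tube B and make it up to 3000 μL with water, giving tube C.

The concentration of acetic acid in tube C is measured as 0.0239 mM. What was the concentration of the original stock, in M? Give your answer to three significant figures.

Step 1: 450 μL brought to 3.7 mL → factor 3700/450 = 8.2222
Step 2: 0.15 mL + 18.9 mL = 19.05 mL total → factor 19.05/0.15 = 127
Step 3: 0.15 mL brought to 3000 μL → factor 3/0.15 = 20
Overall dilution factor = 8.2222 × 127 × 20 = 20884
Stock = 0.0239 mM × 20884 = 499.1 mM = 0.499 M

0.499 M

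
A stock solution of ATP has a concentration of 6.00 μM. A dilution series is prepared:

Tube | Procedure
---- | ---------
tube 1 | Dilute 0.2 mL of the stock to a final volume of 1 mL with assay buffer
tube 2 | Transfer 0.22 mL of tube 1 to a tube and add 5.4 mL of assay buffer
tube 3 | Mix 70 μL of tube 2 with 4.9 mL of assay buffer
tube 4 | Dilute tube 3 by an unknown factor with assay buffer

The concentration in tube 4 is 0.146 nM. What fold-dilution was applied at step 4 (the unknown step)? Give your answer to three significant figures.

4.53-fold

Step 1: 0.2 mL brought to 1 mL → factor 1/0.2 = 5
Step 2: 0.22 mL + 5.4 mL = 5.62 mL total → factor 5.62/0.22 = 25.545
Step 3: 70 μL + 4.9 mL = 4970 μL total → factor 4970/70 = 71
Step 4: unknown factor x
Product of known-step factors = 9068.6
Overall factor = 6.00 μM / (0.146 nM) = 41096
x = 41096 / 9068.6 = 4.53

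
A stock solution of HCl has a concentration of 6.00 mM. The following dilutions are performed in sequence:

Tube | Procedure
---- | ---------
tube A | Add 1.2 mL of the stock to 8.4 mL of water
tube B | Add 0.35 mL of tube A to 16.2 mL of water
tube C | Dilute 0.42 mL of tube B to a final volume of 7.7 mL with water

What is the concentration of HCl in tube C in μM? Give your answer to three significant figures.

Step 1: 1.2 mL + 8.4 mL = 9.6 mL total → factor 9.6/1.2 = 8
Step 2: 0.35 mL + 16.2 mL = 16.55 mL total → factor 16.55/0.35 = 47.286
Step 3: 0.42 mL brought to 7.7 mL → factor 7.7/0.42 = 18.333
Overall dilution factor = 8 × 47.286 × 18.333 = 6935.2
Final = 6.00 mM / 6935.2 = 0.0008651 mM = 0.865 μM

0.865 μM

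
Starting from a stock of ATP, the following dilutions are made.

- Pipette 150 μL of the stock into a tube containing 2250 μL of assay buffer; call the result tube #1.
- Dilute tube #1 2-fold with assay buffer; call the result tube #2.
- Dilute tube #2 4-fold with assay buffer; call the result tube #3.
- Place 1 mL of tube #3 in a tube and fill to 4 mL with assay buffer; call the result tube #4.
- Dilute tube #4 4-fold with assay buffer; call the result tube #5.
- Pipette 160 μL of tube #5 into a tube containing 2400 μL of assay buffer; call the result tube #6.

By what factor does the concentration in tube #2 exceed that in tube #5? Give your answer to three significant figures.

Step 1: 150 μL + 2250 μL = 2400 μL total → factor 2400/150 = 16
Step 2: 2-fold → factor 2
Step 3: 4-fold → factor 4
Step 4: 1 mL brought to 4 mL → factor 4/1 = 4
Step 5: 4-fold → factor 4
Dilution factor to tube #2 = 32; to tube #5 = 2048
[tube #2]/[tube #5] = (factor to tube #5)/(factor to tube #2) = 2048/32 = 64.0

64.0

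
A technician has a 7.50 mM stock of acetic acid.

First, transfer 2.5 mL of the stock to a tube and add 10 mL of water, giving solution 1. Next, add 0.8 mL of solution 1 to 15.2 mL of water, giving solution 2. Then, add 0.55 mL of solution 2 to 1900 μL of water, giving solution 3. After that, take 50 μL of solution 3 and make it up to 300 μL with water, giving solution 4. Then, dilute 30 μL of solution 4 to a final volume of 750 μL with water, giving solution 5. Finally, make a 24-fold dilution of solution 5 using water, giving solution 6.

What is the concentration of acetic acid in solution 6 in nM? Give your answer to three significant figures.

4.68 nM

Step 1: 2.5 mL + 10 mL = 12.5 mL total → factor 12.5/2.5 = 5
Step 2: 0.8 mL + 15.2 mL = 16 mL total → factor 16/0.8 = 20
Step 3: 0.55 mL + 1900 μL = 2.45 mL total → factor 2.45/0.55 = 4.4545
Step 4: 50 μL brought to 300 μL → factor 300/50 = 6
Step 5: 30 μL brought to 750 μL → factor 750/30 = 25
Step 6: 24-fold → factor 24
Overall dilution factor = 5 × 20 × 4.4545 × 6 × 25 × 24 = 1.6036 × 10^6
Final = 7.50 mM / 1.6036 × 10^6 = 4.677 × 10^-6 mM = 4.68 nM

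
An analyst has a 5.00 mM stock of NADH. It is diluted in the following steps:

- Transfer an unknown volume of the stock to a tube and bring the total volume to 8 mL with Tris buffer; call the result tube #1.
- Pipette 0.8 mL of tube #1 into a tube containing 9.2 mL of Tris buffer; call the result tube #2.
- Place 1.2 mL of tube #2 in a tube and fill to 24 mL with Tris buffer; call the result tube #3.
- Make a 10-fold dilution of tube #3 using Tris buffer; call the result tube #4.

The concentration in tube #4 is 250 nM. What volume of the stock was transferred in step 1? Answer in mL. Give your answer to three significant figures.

Step 1: v brought to 8 mL → factor = 8 mL/v
Step 2: 0.8 mL + 9.2 mL = 10 mL total → factor 10/0.8 = 12.5
Step 3: 1.2 mL brought to 24 mL → factor 24/1.2 = 20
Step 4: 10-fold → factor 10
Product of known-step factors = 2500
Overall factor = 5.00 mM / (250 nM) = 20000
Step-1 factor = 20000 / 2500 = 8
v = 8 mL / 8 = 1.00 mL

1.00 mL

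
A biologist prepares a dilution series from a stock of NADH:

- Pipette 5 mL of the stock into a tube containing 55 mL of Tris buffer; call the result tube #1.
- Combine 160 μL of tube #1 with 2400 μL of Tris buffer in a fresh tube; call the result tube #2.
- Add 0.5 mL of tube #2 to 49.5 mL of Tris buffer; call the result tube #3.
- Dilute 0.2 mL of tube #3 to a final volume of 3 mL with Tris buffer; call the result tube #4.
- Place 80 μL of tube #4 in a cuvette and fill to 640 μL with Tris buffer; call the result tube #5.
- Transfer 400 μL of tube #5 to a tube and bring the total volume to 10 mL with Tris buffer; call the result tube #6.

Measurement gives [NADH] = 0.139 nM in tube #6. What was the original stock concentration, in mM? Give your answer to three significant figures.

8.01 mM

Step 1: 5 mL + 55 mL = 60 mL total → factor 60/5 = 12
Step 2: 160 μL + 2400 μL = 2560 μL total → factor 2560/160 = 16
Step 3: 0.5 mL + 49.5 mL = 50 mL total → factor 50/0.5 = 100
Step 4: 0.2 mL brought to 3 mL → factor 3/0.2 = 15
Step 5: 80 μL brought to 640 μL → factor 640/80 = 8
Step 6: 400 μL brought to 10 mL → factor 10000/400 = 25
Overall dilution factor = 12 × 16 × 100 × 15 × 8 × 25 = 5.76 × 10^7
Stock = 0.139 nM × 5.76 × 10^7 = 8.006 × 10^6 nM = 8.01 mM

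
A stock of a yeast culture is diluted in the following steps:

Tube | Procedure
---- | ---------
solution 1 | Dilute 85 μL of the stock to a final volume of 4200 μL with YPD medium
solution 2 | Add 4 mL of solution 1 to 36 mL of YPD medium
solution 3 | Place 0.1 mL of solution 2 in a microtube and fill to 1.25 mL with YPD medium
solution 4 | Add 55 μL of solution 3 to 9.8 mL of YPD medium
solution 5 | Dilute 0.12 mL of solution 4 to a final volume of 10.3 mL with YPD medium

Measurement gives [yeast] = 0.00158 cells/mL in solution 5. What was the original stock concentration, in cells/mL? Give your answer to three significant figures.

1.50 × 10^5 cells/mL

Step 1: 85 μL brought to 4200 μL → factor 4200/85 = 49.412
Step 2: 4 mL + 36 mL = 40 mL total → factor 40/4 = 10
Step 3: 0.1 mL brought to 1.25 mL → factor 1.25/0.1 = 12.5
Step 4: 55 μL + 9.8 mL = 9855 μL total → factor 9855/55 = 179.18
Step 5: 0.12 mL brought to 10.3 mL → factor 10.3/0.12 = 85.833
Overall dilution factor = 49.412 × 10 × 12.5 × 179.18 × 85.833 = 9.4993 × 10^7
Stock = 0.00158 cells/mL × 9.4993 × 10^7 = 1.50 × 10^5 cells/mL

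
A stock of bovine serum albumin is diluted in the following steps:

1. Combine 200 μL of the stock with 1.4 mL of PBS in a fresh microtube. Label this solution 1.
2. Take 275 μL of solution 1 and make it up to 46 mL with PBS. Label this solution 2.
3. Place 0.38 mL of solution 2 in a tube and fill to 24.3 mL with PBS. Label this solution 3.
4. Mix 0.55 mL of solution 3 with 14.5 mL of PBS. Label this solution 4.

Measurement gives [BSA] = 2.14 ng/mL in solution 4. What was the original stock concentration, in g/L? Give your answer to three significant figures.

Step 1: 200 μL + 1.4 mL = 1600 μL total → factor 1600/200 = 8
Step 2: 275 μL brought to 46 mL → factor 46000/275 = 167.27
Step 3: 0.38 mL brought to 24.3 mL → factor 24.3/0.38 = 63.947
Step 4: 0.55 mL + 14.5 mL = 15.05 mL total → factor 15.05/0.55 = 27.364
Overall dilution factor = 8 × 167.27 × 63.947 × 27.364 = 2.3416 × 10^6
Stock = 2.14 ng/mL × 2.3416 × 10^6 = 5.011 × 10^6 ng/mL = 5.01 g/L

5.01 g/L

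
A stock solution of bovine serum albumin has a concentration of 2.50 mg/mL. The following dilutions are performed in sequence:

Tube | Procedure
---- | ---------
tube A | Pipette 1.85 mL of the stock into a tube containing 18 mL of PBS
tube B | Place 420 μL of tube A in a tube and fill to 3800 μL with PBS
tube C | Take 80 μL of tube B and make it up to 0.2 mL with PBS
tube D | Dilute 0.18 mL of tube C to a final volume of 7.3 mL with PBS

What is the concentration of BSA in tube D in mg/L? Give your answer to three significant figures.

0.254 mg/L

Step 1: 1.85 mL + 18 mL = 19.85 mL total → factor 19.85/1.85 = 10.73
Step 2: 420 μL brought to 3800 μL → factor 3800/420 = 9.0476
Step 3: 80 μL brought to 0.2 mL → factor 200/80 = 2.5
Step 4: 0.18 mL brought to 7.3 mL → factor 7.3/0.18 = 40.556
Overall dilution factor = 10.73 × 9.0476 × 2.5 × 40.556 = 9842.7
Final = 2.50 mg/mL / 9842.7 = 0.0002540 mg/mL = 0.254 mg/L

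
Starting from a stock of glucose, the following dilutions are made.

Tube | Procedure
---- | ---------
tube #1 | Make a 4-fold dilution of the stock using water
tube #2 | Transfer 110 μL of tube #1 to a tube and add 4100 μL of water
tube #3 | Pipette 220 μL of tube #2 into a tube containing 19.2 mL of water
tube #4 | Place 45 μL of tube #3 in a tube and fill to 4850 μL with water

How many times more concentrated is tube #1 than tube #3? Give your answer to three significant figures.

3.38 × 10^3

Step 1: 4-fold → factor 4
Step 2: 110 μL + 4100 μL = 4210 μL total → factor 4210/110 = 38.273
Step 3: 220 μL + 19.2 mL = 19420 μL total → factor 19420/220 = 88.273
Dilution factor to tube #1 = 4; to tube #3 = 13514
[tube #1]/[tube #3] = (factor to tube #3)/(factor to tube #1) = 13514/4 = 3.38 × 10^3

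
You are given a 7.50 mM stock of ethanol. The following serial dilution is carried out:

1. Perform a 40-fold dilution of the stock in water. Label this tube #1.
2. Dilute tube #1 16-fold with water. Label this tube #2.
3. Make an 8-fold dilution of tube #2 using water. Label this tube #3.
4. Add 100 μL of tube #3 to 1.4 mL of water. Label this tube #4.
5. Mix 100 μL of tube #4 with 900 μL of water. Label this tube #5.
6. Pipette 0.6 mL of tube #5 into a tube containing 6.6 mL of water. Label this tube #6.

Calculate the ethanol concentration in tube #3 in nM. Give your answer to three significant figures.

1.46 × 10^3 nM

Step 1: 40-fold → factor 40
Step 2: 16-fold → factor 16
Step 3: 8-fold → factor 8
Dilution factor through tube #3 = 40 × 16 × 8 = 5120
[tube #3] = 7.50 mM / 5120 = 0.001465 mM = 1.46 × 10^3 nM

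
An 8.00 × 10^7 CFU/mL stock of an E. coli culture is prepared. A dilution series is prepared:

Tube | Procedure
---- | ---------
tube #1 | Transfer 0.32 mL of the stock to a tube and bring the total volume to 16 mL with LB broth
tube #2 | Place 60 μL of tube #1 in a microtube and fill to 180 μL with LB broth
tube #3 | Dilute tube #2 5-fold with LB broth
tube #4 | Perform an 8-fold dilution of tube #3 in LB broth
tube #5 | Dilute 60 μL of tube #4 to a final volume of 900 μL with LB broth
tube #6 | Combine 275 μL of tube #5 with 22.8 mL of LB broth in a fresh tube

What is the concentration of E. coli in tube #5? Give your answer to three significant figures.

889 CFU/mL

Step 1: 0.32 mL brought to 16 mL → factor 16/0.32 = 50
Step 2: 60 μL brought to 180 μL → factor 180/60 = 3
Step 3: 5-fold → factor 5
Step 4: 8-fold → factor 8
Step 5: 60 μL brought to 900 μL → factor 900/60 = 15
Dilution factor through tube #5 = 50 × 3 × 5 × 8 × 15 = 90000
[tube #5] = 8.00 × 10^7 CFU/mL / 90000 = 889 CFU/mL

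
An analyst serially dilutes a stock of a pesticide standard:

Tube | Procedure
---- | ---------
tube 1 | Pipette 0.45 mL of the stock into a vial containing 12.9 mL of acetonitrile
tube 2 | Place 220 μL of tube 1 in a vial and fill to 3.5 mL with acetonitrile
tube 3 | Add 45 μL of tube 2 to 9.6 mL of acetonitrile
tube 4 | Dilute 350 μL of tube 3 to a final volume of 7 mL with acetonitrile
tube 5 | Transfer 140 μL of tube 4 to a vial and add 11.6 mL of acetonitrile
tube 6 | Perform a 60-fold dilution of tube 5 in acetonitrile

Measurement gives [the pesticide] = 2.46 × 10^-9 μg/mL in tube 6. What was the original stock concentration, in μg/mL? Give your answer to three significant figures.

25.0 μg/mL

Step 1: 0.45 mL + 12.9 mL = 13.35 mL total → factor 13.35/0.45 = 29.667
Step 2: 220 μL brought to 3.5 mL → factor 3500/220 = 15.909
Step 3: 45 μL + 9.6 mL = 9645 μL total → factor 9645/45 = 214.33
Step 4: 350 μL brought to 7 mL → factor 7000/350 = 20
Step 5: 140 μL + 11.6 mL = 11740 μL total → factor 11740/140 = 83.857
Step 6: 60-fold → factor 60
Overall dilution factor = 29.667 × 15.909 × 214.33 × 20 × 83.857 × 60 = 1.0179 × 10^10
Stock = 2.46 × 10^-9 μg/mL × 1.0179 × 10^10 = 25.0 μg/mL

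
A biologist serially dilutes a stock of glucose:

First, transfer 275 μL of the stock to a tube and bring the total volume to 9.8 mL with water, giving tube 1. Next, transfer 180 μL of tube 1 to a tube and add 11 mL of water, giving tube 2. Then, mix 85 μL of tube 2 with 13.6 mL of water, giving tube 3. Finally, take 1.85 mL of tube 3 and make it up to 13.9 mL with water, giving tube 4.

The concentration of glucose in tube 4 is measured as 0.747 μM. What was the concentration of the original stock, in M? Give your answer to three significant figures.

2.00 M

Step 1: 275 μL brought to 9.8 mL → factor 9800/275 = 35.636
Step 2: 180 μL + 11 mL = 11180 μL total → factor 11180/180 = 62.111
Step 3: 85 μL + 13.6 mL = 13685 μL total → factor 13685/85 = 161
Step 4: 1.85 mL brought to 13.9 mL → factor 13.9/1.85 = 7.5135
Overall dilution factor = 35.636 × 62.111 × 161 × 7.5135 = 2.6775 × 10^6
Stock = 0.747 μM × 2.6775 × 10^6 = 2.000 × 10^6 μM = 2.00 M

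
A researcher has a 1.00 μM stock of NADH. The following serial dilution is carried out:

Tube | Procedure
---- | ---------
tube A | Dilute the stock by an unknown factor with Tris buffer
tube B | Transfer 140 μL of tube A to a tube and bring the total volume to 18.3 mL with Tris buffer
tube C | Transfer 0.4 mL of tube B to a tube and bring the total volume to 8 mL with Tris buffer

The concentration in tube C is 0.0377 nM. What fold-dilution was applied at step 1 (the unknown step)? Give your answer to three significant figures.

Step 1: unknown factor x
Step 2: 140 μL brought to 18.3 mL → factor 18300/140 = 130.71
Step 3: 0.4 mL brought to 8 mL → factor 8/0.4 = 20
Product of known-step factors = 2614.3
Overall factor = 1.00 μM / (0.0377 nM) = 26525
x = 26525 / 2614.3 = 10.1

10.1-fold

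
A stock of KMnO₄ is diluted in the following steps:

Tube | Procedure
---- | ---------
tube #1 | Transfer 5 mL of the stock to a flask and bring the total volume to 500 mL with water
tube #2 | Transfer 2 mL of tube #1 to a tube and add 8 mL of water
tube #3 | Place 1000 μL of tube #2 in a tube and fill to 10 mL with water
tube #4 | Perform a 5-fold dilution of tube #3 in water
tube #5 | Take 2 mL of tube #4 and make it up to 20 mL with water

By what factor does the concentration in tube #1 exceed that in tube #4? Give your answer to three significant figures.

Step 1: 5 mL brought to 500 mL → factor 500/5 = 100
Step 2: 2 mL + 8 mL = 10 mL total → factor 10/2 = 5
Step 3: 1000 μL brought to 10 mL → factor 10000/1000 = 10
Step 4: 5-fold → factor 5
Dilution factor to tube #1 = 100; to tube #4 = 25000
[tube #1]/[tube #4] = (factor to tube #4)/(factor to tube #1) = 25000/100 = 250

250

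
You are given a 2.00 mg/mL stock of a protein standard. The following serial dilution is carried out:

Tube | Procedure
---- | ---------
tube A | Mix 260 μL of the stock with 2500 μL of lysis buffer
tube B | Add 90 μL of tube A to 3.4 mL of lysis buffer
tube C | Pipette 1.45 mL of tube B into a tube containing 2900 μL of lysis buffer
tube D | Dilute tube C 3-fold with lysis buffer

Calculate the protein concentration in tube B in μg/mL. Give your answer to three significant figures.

4.86 μg/mL

Step 1: 260 μL + 2500 μL = 2760 μL total → factor 2760/260 = 10.615
Step 2: 90 μL + 3.4 mL = 3490 μL total → factor 3490/90 = 38.778
Dilution factor through tube B = 10.615 × 38.778 = 411.64
[tube B] = 2.00 mg/mL / 411.64 = 0.004859 mg/mL = 4.86 μg/mL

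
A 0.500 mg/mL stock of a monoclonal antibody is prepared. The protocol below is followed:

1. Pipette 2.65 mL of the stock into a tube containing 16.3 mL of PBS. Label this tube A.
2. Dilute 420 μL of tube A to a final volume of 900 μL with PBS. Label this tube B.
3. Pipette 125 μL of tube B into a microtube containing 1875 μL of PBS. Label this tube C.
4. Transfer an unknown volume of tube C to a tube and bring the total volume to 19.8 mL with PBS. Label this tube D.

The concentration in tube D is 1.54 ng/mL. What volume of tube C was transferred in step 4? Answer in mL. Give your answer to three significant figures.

Step 1: 2.65 mL + 16.3 mL = 18.95 mL total → factor 18.95/2.65 = 7.1509
Step 2: 420 μL brought to 900 μL → factor 900/420 = 2.1429
Step 3: 125 μL + 1875 μL = 2000 μL total → factor 2000/125 = 16
Step 4: v brought to 19.8 mL → factor = 19.8 mL/v
Product of known-step factors = 245.18
Overall factor = 0.500 mg/mL / (1.54 ng/mL) = 3.2468 × 10^5
Step-4 factor = 3.2468 × 10^5 / 245.18 = 1324.3
v = 19.8 mL / 1324.3 = 0.0150 mL

0.0150 mL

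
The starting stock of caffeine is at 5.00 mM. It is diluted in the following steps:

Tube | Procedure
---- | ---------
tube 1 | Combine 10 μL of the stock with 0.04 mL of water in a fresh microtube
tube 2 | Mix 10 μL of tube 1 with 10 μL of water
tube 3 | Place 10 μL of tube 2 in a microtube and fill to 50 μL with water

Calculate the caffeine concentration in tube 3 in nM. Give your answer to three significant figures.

Step 1: 10 μL + 0.04 mL = 50 μL total → factor 50/10 = 5
Step 2: 10 μL + 10 μL = 20 μL total → factor 20/10 = 2
Step 3: 10 μL brought to 50 μL → factor 50/10 = 5
Dilution factor through tube 3 = 5 × 2 × 5 = 50
[tube 3] = 5.00 mM / 50 = 0.1000 mM = 1.00 × 10^5 nM

1.00 × 10^5 nM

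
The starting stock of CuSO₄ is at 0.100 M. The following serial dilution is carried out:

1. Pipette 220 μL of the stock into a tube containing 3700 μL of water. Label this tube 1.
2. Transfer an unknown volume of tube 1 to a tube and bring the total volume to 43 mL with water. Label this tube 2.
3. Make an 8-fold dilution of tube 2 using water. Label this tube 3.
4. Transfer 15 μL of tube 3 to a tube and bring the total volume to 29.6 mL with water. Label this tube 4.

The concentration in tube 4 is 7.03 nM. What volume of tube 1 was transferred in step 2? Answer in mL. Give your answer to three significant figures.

Step 1: 220 μL + 3700 μL = 3920 μL total → factor 3920/220 = 17.818
Step 2: v brought to 43 mL → factor = 43 mL/v
Step 3: 8-fold → factor 8
Step 4: 15 μL brought to 29.6 mL → factor 29600/15 = 1973.3
Product of known-step factors = 2.8129 × 10^5
Overall factor = 0.100 M / (7.03 nM) = 1.4225 × 10^7
Step-2 factor = 1.4225 × 10^7 / 2.8129 × 10^5 = 50.57
v = 43 mL / 50.57 = 0.850 mL

0.850 mL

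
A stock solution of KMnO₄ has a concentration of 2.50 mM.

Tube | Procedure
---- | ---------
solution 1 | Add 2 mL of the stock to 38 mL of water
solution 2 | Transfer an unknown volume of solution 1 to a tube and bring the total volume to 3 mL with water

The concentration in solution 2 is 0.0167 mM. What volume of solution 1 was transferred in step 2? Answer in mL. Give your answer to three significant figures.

Step 1: 2 mL + 38 mL = 40 mL total → factor 40/2 = 20
Step 2: v brought to 3 mL → factor = 3 mL/v
Product of known-step factors = 20
Overall factor = 2.50 mM / (0.0167 mM) = 149.7
Step-2 factor = 149.7 / 20 = 7.485
v = 3 mL / 7.485 = 0.401 mL

0.401 mL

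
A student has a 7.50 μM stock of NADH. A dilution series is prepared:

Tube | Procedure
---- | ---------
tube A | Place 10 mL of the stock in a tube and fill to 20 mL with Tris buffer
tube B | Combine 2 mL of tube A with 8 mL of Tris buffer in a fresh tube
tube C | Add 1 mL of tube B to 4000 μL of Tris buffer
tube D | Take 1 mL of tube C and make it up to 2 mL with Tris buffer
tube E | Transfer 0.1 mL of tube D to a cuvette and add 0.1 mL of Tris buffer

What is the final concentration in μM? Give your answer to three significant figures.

Step 1: 10 mL brought to 20 mL → factor 20/10 = 2
Step 2: 2 mL + 8 mL = 10 mL total → factor 10/2 = 5
Step 3: 1 mL + 4000 μL = 5 mL total → factor 5/1 = 5
Step 4: 1 mL brought to 2 mL → factor 2/1 = 2
Step 5: 0.1 mL + 0.1 mL = 0.2 mL total → factor 0.2/0.1 = 2
Overall dilution factor = 2 × 5 × 5 × 2 × 2 = 200
Final = 7.50 μM / 200 = 0.0375 μM

0.0375 μM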